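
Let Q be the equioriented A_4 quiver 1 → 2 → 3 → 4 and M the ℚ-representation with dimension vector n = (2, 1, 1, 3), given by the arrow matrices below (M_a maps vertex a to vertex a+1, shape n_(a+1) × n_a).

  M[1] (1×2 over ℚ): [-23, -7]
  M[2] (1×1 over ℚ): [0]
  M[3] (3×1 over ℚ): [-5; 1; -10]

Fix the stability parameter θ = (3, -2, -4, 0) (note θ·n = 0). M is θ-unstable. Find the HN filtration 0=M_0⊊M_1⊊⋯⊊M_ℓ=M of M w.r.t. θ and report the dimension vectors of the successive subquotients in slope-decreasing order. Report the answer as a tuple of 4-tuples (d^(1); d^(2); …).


Interval decomposition of M: I[1,1], I[1,2], I[3,4], I[4,4]^2.
HN type (ℓ=4): μ^(1)=3; μ^(2)=1/2; μ^(3)=0; μ^(4)=-4

((1, 0, 0, 0); (1, 1, 0, 0); (0, 0, 0, 3); (0, 0, 1, 0))


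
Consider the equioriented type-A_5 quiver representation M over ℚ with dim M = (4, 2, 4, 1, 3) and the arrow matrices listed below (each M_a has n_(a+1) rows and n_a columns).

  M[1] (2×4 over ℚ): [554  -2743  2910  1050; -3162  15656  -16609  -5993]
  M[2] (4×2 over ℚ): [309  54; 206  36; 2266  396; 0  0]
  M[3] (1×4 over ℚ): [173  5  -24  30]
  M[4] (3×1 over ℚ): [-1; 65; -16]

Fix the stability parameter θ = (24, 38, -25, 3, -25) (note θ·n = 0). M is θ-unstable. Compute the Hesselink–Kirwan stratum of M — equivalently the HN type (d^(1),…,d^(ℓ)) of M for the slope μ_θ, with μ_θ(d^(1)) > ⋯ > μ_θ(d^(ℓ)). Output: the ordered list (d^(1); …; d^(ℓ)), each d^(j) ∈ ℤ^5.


Interval decomposition of M: I[1,1]^2, I[1,2], I[1,5], I[3,3]^3, I[5,5]^2.
HN type (ℓ=4): μ^(1)=38; μ^(2)=24; μ^(3)=3; μ^(4)=-25

((0, 1, 0, 0, 0); (3, 0, 0, 0, 0); (1, 1, 1, 1, 1); (0, 0, 3, 0, 2))


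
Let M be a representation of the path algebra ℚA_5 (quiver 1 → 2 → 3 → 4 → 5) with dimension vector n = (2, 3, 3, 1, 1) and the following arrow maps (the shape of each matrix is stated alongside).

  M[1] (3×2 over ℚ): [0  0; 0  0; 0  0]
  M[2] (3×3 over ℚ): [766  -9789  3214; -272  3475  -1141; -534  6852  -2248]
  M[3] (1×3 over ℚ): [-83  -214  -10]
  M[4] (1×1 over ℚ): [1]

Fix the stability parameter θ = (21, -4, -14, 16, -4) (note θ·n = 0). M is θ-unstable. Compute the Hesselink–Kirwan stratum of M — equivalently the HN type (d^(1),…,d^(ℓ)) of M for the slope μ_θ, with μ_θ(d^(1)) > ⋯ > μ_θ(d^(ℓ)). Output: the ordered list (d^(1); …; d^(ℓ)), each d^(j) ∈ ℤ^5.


Interval decomposition of M: I[1,1]^2, I[2,3]^2, I[2,5].
HN type (ℓ=3): μ^(1)=21; μ^(2)=6; μ^(3)=-9

((2, 0, 0, 0, 0); (0, 0, 0, 1, 1); (0, 3, 3, 0, 0))


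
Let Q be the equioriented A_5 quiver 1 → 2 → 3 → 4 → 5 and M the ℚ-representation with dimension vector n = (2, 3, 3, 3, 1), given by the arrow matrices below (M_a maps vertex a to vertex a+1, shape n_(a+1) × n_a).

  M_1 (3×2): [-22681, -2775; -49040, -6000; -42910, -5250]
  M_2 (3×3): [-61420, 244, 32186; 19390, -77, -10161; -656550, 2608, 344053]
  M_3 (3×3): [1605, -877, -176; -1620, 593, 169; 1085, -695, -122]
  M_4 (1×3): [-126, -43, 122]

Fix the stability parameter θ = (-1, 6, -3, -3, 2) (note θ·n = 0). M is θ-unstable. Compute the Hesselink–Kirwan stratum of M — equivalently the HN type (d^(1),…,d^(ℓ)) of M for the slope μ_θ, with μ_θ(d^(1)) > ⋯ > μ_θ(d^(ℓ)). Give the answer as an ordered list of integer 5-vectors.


Via rank(M_{q-1}∘⋯∘M_p): M ≅ I[1,1], I[1,2], I[2,4], I[2,5], I[3,3], I[4,4].
μ_θ-semistable layers: μ^(1)=6; μ^(2)=2; μ^(3)=0; μ^(4)=-1; μ^(5)=-3

((0, 1, 0, 0, 0); (0, 0, 0, 0, 1); (0, 2, 2, 2, 0); (2, 0, 0, 0, 0); (0, 0, 1, 1, 0))


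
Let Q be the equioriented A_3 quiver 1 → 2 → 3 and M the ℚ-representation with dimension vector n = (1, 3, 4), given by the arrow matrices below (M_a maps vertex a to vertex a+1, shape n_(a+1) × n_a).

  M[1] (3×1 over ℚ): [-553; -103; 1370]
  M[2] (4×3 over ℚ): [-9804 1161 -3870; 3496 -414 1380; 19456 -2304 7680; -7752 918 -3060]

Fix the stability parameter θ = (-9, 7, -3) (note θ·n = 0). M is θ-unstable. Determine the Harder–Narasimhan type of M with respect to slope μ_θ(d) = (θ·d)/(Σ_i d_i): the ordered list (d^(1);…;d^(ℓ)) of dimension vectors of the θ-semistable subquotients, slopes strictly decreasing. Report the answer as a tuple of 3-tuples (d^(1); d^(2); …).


Barcode: M ≅ I[1,3], I[2,2]^2, I[3,3]^3. HN layers by μ_θ (4 steps, strictly decreasing):
  μ^(1)=7; μ^(2)=2; μ^(3)=-3; μ^(4)=-9

((0, 2, 0); (0, 1, 1); (0, 0, 3); (1, 0, 0))


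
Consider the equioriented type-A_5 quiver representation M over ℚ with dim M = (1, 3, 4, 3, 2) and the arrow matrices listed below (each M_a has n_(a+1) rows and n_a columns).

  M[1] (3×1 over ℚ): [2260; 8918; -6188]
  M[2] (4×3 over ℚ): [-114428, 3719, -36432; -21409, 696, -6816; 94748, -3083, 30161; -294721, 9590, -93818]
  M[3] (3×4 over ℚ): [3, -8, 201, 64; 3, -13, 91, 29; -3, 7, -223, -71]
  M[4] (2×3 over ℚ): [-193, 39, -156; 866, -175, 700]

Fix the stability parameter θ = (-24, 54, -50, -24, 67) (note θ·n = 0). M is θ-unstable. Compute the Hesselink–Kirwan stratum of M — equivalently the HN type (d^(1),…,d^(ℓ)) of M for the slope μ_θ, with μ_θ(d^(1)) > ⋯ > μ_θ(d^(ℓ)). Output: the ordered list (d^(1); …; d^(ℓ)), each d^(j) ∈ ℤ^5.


Interval decomposition of M: I[1,3], I[2,3], I[2,5], I[3,5], I[4,4].
HN type (ℓ=5): μ^(1)=67; μ^(2)=2; μ^(3)=-20/3; μ^(4)=-24; μ^(5)=-50

((0, 0, 0, 0, 2); (0, 2, 2, 0, 0); (0, 1, 1, 1, 0); (1, 0, 0, 2, 0); (0, 0, 1, 0, 0))


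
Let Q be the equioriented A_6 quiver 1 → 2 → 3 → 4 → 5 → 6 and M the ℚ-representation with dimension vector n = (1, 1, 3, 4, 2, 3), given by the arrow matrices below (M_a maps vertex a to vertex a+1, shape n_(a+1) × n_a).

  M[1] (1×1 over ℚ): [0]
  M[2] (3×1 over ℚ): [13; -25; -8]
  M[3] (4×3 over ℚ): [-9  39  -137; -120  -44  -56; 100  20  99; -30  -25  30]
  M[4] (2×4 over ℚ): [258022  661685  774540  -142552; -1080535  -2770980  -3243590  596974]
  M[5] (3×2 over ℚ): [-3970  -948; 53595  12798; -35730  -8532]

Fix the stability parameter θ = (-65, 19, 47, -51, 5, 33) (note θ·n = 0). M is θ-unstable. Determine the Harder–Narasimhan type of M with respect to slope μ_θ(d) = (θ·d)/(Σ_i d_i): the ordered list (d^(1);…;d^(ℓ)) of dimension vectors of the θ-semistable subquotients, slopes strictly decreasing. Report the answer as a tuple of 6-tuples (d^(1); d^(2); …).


Barcode: M ≅ I[1,1], I[2,5], I[3,4]^2, I[4,6], I[6,6]^2. HN layers by μ_θ (5 steps, strictly decreasing):
  μ^(1)=33; μ^(2)=5; μ^(3)=-2; μ^(4)=-51; μ^(5)=-65

((0, 0, 0, 0, 0, 3); (0, 1, 1, 1, 2, 0); (0, 0, 2, 2, 0, 0); (0, 0, 0, 1, 0, 0); (1, 0, 0, 0, 0, 0))


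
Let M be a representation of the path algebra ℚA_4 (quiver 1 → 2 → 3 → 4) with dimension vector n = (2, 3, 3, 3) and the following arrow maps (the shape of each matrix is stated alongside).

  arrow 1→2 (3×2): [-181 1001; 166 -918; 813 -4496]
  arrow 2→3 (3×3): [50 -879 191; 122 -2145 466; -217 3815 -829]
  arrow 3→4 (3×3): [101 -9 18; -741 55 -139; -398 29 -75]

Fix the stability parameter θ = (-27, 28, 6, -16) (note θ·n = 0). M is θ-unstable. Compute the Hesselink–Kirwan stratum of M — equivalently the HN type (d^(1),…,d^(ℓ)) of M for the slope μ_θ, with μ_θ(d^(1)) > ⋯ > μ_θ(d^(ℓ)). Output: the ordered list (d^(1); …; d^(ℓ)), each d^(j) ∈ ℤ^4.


Interval decomposition of M: I[1,4]^2, I[2,4].
HN type (ℓ=2): μ^(1)=6; μ^(2)=-27

((0, 3, 3, 3); (2, 0, 0, 0))


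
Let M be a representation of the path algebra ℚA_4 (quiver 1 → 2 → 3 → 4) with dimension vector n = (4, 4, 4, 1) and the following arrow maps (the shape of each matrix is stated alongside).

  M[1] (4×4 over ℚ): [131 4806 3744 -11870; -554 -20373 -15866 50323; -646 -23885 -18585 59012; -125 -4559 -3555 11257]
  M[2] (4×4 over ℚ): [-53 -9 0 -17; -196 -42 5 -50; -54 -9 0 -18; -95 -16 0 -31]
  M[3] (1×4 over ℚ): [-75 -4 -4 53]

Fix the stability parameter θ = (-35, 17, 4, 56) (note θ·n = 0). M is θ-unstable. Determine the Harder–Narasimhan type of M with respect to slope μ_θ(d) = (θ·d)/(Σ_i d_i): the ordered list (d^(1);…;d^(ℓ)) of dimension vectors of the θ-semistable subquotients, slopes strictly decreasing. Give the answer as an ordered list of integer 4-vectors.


Barcode: M ≅ I[1,2], I[1,3]^2, I[1,4], I[3,3]. HN layers by μ_θ (5 steps, strictly decreasing):
  μ^(1)=56; μ^(2)=17; μ^(3)=21/2; μ^(4)=4; μ^(5)=-35

((0, 0, 0, 1); (0, 1, 0, 0); (0, 3, 3, 0); (0, 0, 1, 0); (4, 0, 0, 0))


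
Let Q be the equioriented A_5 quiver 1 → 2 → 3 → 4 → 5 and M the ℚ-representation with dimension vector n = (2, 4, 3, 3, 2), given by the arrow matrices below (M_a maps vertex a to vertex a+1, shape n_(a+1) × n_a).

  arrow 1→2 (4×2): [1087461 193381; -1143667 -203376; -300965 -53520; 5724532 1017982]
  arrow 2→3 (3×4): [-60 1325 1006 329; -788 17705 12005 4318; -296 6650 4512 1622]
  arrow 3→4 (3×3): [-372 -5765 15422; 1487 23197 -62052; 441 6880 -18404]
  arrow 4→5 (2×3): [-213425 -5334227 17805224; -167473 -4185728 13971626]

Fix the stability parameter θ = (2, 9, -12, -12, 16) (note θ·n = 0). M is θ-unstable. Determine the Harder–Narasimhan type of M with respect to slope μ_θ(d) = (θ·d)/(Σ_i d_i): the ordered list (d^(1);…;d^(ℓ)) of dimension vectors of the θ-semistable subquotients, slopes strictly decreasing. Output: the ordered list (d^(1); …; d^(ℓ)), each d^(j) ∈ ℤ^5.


Via rank(M_{q-1}∘⋯∘M_p): M ≅ I[1,2], I[1,5], I[2,4], I[2,5].
μ_θ-semistable layers: μ^(1)=16; μ^(2)=9; μ^(3)=2; μ^(4)=-13/4; μ^(5)=-5

((0, 0, 0, 0, 2); (0, 1, 0, 0, 0); (1, 0, 0, 0, 0); (1, 1, 1, 1, 0); (0, 2, 2, 2, 0))


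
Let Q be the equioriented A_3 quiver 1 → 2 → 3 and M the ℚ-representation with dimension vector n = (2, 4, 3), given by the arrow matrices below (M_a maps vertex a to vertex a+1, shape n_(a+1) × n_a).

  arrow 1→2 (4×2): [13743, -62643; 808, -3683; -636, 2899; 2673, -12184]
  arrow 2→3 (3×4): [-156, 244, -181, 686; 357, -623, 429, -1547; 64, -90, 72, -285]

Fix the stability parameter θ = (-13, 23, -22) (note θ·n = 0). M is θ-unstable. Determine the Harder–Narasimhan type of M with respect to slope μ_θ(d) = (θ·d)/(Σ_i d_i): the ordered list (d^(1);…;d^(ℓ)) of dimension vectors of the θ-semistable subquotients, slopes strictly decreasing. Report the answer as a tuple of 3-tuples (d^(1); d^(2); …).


Interval decomposition of M: I[1,3]^2, I[2,2], I[2,3].
HN type (ℓ=3): μ^(1)=23; μ^(2)=1/2; μ^(3)=-13

((0, 1, 0); (0, 3, 3); (2, 0, 0))


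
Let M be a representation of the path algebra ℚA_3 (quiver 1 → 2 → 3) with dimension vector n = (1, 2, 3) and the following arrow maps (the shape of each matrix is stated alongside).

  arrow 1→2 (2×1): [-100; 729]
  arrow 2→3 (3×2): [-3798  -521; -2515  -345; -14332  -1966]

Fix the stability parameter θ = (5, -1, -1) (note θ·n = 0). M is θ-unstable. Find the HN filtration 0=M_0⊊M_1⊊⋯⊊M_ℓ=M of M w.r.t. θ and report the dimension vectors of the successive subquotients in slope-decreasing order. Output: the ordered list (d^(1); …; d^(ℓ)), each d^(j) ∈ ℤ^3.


Barcode: M ≅ I[1,3], I[2,3], I[3,3]. HN layers by μ_θ (2 steps, strictly decreasing):
  μ^(1)=1; μ^(2)=-1

((1, 1, 1); (0, 1, 2))


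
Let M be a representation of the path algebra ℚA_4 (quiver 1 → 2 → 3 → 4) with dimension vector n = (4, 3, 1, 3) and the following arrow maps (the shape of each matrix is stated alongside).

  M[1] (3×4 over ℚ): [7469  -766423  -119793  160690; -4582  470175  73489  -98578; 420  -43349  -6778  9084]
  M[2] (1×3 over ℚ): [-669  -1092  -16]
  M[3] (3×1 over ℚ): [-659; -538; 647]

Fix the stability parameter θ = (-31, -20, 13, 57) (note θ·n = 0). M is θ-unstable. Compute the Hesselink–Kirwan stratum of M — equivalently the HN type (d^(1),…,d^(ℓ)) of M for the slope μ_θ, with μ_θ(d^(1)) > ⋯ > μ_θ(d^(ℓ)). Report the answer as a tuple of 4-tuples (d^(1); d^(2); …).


Via rank(M_{q-1}∘⋯∘M_p): M ≅ I[1,1], I[1,2]^2, I[1,4], I[4,4]^2.
μ_θ-semistable layers: μ^(1)=57; μ^(2)=13; μ^(3)=-20; μ^(4)=-31

((0, 0, 0, 3); (0, 0, 1, 0); (0, 3, 0, 0); (4, 0, 0, 0))


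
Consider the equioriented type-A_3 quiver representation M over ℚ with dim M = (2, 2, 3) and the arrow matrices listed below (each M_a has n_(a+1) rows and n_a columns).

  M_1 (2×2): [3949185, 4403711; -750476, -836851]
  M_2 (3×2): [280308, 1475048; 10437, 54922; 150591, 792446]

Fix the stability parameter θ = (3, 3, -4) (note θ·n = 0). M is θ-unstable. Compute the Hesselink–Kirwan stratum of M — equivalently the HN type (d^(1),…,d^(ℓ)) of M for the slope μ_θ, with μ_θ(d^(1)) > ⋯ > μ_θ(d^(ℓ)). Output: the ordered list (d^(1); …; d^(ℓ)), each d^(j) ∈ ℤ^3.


Via rank(M_{q-1}∘⋯∘M_p): M ≅ I[1,2], I[1,3], I[3,3]^2.
μ_θ-semistable layers: μ^(1)=3; μ^(2)=2/3; μ^(3)=-4

((1, 1, 0); (1, 1, 1); (0, 0, 2))


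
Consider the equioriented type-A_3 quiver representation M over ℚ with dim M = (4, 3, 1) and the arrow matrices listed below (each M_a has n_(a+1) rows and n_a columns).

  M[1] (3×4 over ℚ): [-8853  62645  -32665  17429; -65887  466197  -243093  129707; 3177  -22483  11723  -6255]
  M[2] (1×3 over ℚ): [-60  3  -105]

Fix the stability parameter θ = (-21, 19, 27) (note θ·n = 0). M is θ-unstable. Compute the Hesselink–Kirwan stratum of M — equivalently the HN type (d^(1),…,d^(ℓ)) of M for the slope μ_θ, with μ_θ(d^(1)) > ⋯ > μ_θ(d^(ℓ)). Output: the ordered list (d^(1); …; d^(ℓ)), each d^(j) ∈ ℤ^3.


Interval decomposition of M: I[1,1], I[1,2]^2, I[1,3].
HN type (ℓ=3): μ^(1)=27; μ^(2)=19; μ^(3)=-21

((0, 0, 1); (0, 3, 0); (4, 0, 0))


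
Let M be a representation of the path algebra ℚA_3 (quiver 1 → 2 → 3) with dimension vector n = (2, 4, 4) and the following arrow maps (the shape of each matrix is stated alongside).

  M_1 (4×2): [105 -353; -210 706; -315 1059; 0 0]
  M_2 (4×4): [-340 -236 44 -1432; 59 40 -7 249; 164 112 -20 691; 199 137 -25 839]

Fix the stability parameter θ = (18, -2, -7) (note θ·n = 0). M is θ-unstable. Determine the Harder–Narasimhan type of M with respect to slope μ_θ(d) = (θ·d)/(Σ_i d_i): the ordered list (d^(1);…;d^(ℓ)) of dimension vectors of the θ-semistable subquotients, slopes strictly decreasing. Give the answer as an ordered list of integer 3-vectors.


Interval decomposition of M: I[1,1], I[1,2], I[2,3]^3, I[3,3].
HN type (ℓ=4): μ^(1)=18; μ^(2)=8; μ^(3)=-9/2; μ^(4)=-7

((1, 0, 0); (1, 1, 0); (0, 3, 3); (0, 0, 1))


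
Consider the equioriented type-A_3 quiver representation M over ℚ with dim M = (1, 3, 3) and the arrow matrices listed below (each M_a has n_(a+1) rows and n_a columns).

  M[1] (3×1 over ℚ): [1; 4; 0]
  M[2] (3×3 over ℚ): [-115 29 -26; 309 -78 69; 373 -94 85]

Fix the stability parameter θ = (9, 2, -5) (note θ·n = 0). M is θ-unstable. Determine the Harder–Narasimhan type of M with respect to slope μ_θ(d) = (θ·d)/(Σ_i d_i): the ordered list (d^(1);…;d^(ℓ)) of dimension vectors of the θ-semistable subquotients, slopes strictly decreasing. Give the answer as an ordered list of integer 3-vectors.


Interval decomposition of M: I[1,3], I[2,2], I[2,3], I[3,3].
HN type (ℓ=3): μ^(1)=2; μ^(2)=-3/2; μ^(3)=-5

((1, 2, 1); (0, 1, 1); (0, 0, 1))


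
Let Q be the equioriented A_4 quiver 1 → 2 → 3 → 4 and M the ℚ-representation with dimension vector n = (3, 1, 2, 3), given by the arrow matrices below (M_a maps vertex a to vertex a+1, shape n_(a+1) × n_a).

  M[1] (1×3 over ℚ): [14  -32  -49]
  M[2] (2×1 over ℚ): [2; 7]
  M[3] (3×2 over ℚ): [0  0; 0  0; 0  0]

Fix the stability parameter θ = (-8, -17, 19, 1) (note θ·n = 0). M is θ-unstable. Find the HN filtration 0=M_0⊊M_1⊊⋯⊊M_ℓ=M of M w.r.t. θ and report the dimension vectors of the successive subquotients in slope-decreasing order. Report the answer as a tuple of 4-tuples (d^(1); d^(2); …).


Via rank(M_{q-1}∘⋯∘M_p): M ≅ I[1,1]^2, I[1,3], I[3,3], I[4,4]^3.
μ_θ-semistable layers: μ^(1)=19; μ^(2)=1; μ^(3)=-8; μ^(4)=-25/2

((0, 0, 2, 0); (0, 0, 0, 3); (2, 0, 0, 0); (1, 1, 0, 0))


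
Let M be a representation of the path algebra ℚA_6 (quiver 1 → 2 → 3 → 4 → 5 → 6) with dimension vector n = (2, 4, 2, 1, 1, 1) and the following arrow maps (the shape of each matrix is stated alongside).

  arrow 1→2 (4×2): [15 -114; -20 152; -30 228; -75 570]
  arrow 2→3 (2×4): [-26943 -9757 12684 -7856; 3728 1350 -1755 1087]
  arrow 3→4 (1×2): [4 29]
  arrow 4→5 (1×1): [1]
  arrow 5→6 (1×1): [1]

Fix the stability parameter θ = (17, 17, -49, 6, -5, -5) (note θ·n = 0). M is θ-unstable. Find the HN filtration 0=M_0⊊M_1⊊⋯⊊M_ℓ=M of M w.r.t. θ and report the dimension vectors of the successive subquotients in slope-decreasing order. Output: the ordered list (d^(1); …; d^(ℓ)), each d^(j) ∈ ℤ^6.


Via rank(M_{q-1}∘⋯∘M_p): M ≅ I[1,1], I[1,6], I[2,2]^2, I[2,3].
μ_θ-semistable layers: μ^(1)=17; μ^(2)=-4/3; μ^(3)=-5; μ^(4)=-16

((1, 2, 0, 0, 0, 0); (0, 0, 0, 1, 1, 1); (1, 1, 1, 0, 0, 0); (0, 1, 1, 0, 0, 0))


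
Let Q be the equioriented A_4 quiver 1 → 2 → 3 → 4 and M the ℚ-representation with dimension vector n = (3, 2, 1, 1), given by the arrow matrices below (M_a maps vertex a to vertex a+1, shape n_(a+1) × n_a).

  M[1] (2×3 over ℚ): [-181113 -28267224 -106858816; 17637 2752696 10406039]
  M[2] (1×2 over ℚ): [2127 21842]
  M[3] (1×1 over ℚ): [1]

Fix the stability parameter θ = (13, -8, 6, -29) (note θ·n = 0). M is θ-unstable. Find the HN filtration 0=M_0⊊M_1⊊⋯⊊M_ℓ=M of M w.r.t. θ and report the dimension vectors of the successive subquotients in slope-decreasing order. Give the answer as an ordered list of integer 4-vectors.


Via rank(M_{q-1}∘⋯∘M_p): M ≅ I[1,1], I[1,2], I[1,4].
μ_θ-semistable layers: μ^(1)=13; μ^(2)=5/2; μ^(3)=-9/2

((1, 0, 0, 0); (1, 1, 0, 0); (1, 1, 1, 1))


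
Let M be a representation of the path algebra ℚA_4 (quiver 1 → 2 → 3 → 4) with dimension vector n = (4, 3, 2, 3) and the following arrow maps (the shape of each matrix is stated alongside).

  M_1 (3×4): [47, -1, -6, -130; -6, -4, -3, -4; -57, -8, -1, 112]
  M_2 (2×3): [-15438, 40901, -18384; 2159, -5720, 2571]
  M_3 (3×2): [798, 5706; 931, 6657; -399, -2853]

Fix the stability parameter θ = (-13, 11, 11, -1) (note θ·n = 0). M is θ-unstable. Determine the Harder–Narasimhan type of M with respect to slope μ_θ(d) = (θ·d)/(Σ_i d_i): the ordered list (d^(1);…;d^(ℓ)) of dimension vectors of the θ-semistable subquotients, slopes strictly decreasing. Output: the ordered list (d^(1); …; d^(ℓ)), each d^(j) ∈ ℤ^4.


Barcode: M ≅ I[1,1], I[1,2], I[1,3], I[1,4], I[4,4]^2. HN layers by μ_θ (4 steps, strictly decreasing):
  μ^(1)=11; μ^(2)=7; μ^(3)=-1; μ^(4)=-13

((0, 2, 1, 0); (0, 1, 1, 1); (0, 0, 0, 2); (4, 0, 0, 0))


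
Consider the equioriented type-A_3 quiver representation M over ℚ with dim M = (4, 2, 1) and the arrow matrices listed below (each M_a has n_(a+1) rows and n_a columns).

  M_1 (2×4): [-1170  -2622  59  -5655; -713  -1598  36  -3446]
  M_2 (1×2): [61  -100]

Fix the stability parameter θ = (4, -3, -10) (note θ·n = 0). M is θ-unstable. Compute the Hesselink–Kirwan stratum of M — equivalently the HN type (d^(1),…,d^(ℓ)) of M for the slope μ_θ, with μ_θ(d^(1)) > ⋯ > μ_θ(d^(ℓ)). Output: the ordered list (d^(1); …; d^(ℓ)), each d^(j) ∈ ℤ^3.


Via rank(M_{q-1}∘⋯∘M_p): M ≅ I[1,1]^2, I[1,2], I[1,3].
μ_θ-semistable layers: μ^(1)=4; μ^(2)=1/2; μ^(3)=-3

((2, 0, 0); (1, 1, 0); (1, 1, 1))


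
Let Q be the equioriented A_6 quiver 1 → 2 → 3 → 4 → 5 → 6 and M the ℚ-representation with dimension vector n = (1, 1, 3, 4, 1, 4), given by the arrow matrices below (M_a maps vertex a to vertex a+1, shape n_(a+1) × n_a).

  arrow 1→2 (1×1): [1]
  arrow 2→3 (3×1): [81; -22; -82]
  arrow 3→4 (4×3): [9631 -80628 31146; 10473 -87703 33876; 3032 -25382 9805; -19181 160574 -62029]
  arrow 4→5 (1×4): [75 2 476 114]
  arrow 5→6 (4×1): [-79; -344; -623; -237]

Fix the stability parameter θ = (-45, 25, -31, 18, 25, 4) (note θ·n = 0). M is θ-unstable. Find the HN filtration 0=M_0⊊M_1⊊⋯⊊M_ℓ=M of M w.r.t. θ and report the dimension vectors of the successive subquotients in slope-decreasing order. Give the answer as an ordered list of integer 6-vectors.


Via rank(M_{q-1}∘⋯∘M_p): M ≅ I[1,6], I[3,4]^2, I[4,4], I[6,6]^3.
μ_θ-semistable layers: μ^(1)=18; μ^(2)=47/3; μ^(3)=4; μ^(4)=-3; μ^(5)=-31; μ^(6)=-45

((0, 0, 0, 3, 0, 0); (0, 0, 0, 1, 1, 1); (0, 0, 0, 0, 0, 3); (0, 1, 1, 0, 0, 0); (0, 0, 2, 0, 0, 0); (1, 0, 0, 0, 0, 0))


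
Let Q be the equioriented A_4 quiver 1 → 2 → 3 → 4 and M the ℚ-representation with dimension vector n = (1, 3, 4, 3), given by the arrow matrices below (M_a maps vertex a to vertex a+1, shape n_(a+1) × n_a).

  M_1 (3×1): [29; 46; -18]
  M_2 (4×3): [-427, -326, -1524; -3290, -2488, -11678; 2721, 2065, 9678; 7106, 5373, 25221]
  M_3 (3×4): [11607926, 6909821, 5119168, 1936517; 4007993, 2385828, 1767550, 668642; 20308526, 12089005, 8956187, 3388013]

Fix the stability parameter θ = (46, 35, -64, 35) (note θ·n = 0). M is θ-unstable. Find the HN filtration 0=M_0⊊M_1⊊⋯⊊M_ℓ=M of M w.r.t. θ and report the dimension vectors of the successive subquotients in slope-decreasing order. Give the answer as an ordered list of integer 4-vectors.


Barcode: M ≅ I[1,4], I[2,4]^2, I[3,3]. HN layers by μ_θ (4 steps, strictly decreasing):
  μ^(1)=35; μ^(2)=17/3; μ^(3)=-29/2; μ^(4)=-64

((0, 0, 0, 3); (1, 1, 1, 0); (0, 2, 2, 0); (0, 0, 1, 0))


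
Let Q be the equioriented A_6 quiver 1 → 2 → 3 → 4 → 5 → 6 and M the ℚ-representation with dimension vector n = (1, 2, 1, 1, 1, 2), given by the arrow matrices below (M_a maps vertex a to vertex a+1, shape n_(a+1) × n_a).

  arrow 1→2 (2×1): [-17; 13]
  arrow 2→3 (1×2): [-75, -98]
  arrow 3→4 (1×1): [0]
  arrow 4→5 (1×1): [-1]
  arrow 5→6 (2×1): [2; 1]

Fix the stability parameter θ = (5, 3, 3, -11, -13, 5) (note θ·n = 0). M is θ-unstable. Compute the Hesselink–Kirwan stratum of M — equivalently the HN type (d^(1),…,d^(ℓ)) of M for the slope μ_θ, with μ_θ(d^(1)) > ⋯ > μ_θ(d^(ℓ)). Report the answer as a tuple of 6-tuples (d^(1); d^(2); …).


Interval decomposition of M: I[1,3], I[2,2], I[4,6], I[6,6].
HN type (ℓ=4): μ^(1)=5; μ^(2)=11/3; μ^(3)=3; μ^(4)=-12

((0, 0, 0, 0, 0, 2); (1, 1, 1, 0, 0, 0); (0, 1, 0, 0, 0, 0); (0, 0, 0, 1, 1, 0))


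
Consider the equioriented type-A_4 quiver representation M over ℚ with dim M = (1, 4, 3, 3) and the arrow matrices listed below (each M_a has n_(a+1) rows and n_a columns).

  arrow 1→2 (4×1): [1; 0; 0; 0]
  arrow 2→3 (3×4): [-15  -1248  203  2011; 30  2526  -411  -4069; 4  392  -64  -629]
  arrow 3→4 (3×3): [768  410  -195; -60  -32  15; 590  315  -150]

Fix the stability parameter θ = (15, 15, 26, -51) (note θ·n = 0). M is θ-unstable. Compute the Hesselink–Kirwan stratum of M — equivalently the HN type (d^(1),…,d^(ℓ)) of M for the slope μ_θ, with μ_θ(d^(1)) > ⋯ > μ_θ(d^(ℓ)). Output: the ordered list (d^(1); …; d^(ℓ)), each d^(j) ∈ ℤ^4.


Via rank(M_{q-1}∘⋯∘M_p): M ≅ I[1,3], I[2,2], I[2,4]^2, I[4,4].
μ_θ-semistable layers: μ^(1)=26; μ^(2)=15; μ^(3)=-10/3; μ^(4)=-51

((0, 0, 1, 0); (1, 2, 0, 0); (0, 2, 2, 2); (0, 0, 0, 1))


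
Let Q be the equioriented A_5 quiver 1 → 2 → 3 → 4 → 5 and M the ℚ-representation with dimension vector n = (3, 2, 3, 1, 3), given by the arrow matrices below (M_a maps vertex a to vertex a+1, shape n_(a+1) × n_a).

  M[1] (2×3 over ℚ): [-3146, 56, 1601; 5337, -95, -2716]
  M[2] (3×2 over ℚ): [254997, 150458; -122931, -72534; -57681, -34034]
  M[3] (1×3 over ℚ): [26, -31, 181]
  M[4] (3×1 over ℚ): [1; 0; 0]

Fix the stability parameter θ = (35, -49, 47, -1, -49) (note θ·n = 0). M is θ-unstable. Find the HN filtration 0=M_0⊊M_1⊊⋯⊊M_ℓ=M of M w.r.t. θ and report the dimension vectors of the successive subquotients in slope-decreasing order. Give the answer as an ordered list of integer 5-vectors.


Barcode: M ≅ I[1,1], I[1,2], I[1,5], I[3,3]^2, I[5,5]^2. HN layers by μ_θ (5 steps, strictly decreasing):
  μ^(1)=47; μ^(2)=35; μ^(3)=-1; μ^(4)=-7; μ^(5)=-49

((0, 0, 2, 0, 0); (1, 0, 0, 0, 0); (0, 0, 1, 1, 1); (2, 2, 0, 0, 0); (0, 0, 0, 0, 2))


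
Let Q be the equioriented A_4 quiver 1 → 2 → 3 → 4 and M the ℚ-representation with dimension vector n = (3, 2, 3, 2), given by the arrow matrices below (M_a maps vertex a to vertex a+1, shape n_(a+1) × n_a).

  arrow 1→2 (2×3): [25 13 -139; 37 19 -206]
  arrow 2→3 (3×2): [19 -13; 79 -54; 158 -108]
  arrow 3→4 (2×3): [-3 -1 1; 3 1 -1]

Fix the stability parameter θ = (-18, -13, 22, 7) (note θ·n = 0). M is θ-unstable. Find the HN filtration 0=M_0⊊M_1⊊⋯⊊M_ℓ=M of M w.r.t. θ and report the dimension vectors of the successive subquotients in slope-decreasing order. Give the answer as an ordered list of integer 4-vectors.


Barcode: M ≅ I[1,1], I[1,3], I[1,4], I[3,3], I[4,4]. HN layers by μ_θ (5 steps, strictly decreasing):
  μ^(1)=22; μ^(2)=29/2; μ^(3)=7; μ^(4)=-13; μ^(5)=-18

((0, 0, 2, 0); (0, 0, 1, 1); (0, 0, 0, 1); (0, 2, 0, 0); (3, 0, 0, 0))


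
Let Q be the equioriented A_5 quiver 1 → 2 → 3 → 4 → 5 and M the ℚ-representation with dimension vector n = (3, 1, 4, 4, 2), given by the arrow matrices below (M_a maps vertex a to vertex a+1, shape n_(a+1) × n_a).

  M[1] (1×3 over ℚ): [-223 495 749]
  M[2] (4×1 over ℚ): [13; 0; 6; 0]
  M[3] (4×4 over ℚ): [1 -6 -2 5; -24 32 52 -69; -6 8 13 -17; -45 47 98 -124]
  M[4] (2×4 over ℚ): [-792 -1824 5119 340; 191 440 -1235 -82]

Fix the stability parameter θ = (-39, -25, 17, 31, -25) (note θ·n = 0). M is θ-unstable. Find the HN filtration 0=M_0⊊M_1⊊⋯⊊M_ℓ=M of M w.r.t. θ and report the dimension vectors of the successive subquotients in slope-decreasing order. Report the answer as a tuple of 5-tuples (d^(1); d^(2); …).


Interval decomposition of M: I[1,1]^2, I[1,5], I[3,4]^2, I[3,5].
HN type (ℓ=5): μ^(1)=31; μ^(2)=17; μ^(3)=23/3; μ^(4)=-25; μ^(5)=-39

((0, 0, 0, 2, 0); (0, 0, 2, 0, 0); (0, 0, 2, 2, 2); (0, 1, 0, 0, 0); (3, 0, 0, 0, 0))


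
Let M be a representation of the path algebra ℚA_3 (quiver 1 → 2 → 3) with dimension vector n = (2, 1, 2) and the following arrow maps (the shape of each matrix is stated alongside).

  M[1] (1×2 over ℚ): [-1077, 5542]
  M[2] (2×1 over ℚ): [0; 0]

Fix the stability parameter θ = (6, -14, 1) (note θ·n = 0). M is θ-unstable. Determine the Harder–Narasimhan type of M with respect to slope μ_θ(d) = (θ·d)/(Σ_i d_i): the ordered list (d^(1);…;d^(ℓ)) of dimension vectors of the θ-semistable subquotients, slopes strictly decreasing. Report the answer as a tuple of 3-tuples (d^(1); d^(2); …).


Interval decomposition of M: I[1,1], I[1,2], I[3,3]^2.
HN type (ℓ=3): μ^(1)=6; μ^(2)=1; μ^(3)=-4

((1, 0, 0); (0, 0, 2); (1, 1, 0))


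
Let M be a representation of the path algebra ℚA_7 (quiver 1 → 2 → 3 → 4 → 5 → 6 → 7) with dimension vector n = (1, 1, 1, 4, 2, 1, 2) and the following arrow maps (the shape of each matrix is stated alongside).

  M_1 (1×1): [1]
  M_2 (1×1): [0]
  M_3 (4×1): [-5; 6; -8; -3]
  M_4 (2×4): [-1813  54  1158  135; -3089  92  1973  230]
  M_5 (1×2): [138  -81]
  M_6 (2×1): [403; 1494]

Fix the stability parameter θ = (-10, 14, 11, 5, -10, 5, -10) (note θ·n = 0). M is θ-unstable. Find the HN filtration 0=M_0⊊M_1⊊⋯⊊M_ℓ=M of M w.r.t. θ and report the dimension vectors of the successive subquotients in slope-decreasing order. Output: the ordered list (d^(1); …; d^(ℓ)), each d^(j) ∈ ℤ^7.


Via rank(M_{q-1}∘⋯∘M_p): M ≅ I[1,2], I[3,7], I[4,4]^2, I[4,5], I[7,7].
μ_θ-semistable layers: μ^(1)=14; μ^(2)=5; μ^(3)=1/5; μ^(4)=-5/2; μ^(5)=-10

((0, 1, 0, 0, 0, 0, 0); (0, 0, 0, 2, 0, 0, 0); (0, 0, 1, 1, 1, 1, 1); (0, 0, 0, 1, 1, 0, 0); (1, 0, 0, 0, 0, 0, 1))


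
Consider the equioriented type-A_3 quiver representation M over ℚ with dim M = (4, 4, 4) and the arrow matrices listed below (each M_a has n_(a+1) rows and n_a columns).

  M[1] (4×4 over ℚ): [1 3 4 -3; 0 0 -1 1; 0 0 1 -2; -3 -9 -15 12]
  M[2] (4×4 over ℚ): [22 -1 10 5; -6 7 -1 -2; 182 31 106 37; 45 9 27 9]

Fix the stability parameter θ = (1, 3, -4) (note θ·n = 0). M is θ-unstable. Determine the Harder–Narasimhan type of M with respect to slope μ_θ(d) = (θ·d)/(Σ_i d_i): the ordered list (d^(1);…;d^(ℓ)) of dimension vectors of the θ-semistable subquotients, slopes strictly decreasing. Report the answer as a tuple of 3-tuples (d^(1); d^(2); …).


Barcode: M ≅ I[1,1], I[1,3]^3, I[2,2], I[3,3]. HN layers by μ_θ (4 steps, strictly decreasing):
  μ^(1)=3; μ^(2)=1; μ^(3)=0; μ^(4)=-4

((0, 1, 0); (1, 0, 0); (3, 3, 3); (0, 0, 1))


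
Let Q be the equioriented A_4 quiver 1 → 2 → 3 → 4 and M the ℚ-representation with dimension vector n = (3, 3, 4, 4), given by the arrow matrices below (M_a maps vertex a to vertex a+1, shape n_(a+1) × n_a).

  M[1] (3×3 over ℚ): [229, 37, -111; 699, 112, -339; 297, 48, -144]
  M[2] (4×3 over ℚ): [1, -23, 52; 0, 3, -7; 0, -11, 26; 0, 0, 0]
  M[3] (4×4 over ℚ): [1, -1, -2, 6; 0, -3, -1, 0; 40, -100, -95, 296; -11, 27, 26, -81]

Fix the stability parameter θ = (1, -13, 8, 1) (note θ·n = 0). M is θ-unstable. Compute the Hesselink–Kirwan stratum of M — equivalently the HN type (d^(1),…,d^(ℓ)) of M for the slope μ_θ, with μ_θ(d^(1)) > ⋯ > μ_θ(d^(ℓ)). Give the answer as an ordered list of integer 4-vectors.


Via rank(M_{q-1}∘⋯∘M_p): M ≅ I[1,4]^3, I[3,4].
μ_θ-semistable layers: μ^(1)=9/2; μ^(2)=-6

((0, 0, 4, 4); (3, 3, 0, 0))


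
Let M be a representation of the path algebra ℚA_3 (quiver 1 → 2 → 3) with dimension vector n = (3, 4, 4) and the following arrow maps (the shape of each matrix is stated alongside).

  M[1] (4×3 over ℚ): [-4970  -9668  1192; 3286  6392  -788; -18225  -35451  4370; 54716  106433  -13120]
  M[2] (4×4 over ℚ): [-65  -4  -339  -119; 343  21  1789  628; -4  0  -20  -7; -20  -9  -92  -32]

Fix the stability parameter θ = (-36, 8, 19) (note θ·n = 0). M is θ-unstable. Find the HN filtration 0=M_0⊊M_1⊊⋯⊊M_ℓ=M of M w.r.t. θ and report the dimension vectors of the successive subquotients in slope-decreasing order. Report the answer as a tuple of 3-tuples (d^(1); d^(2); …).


Via rank(M_{q-1}∘⋯∘M_p): M ≅ I[1,2], I[1,3]^2, I[2,3], I[3,3].
μ_θ-semistable layers: μ^(1)=19; μ^(2)=8; μ^(3)=-36

((0, 0, 4); (0, 4, 0); (3, 0, 0))


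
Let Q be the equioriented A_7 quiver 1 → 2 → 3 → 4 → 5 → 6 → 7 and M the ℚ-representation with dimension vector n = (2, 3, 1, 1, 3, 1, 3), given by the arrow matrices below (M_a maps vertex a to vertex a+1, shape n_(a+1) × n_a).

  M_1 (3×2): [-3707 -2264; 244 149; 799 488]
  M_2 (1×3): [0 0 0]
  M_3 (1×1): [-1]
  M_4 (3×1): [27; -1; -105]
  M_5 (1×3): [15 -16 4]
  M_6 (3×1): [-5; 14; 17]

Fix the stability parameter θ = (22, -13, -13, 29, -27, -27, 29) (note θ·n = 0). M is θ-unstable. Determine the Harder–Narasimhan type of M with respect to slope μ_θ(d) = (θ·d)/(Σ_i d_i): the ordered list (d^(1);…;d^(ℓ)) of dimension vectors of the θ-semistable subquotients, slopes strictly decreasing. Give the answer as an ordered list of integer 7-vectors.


Barcode: M ≅ I[1,2]^2, I[2,2], I[3,7], I[5,5]^2, I[7,7]^2. HN layers by μ_θ (5 steps, strictly decreasing):
  μ^(1)=29; μ^(2)=9/2; μ^(3)=-25/3; μ^(4)=-13; μ^(5)=-27

((0, 0, 0, 0, 0, 0, 3); (2, 2, 0, 0, 0, 0, 0); (0, 0, 0, 1, 1, 1, 0); (0, 1, 1, 0, 0, 0, 0); (0, 0, 0, 0, 2, 0, 0))


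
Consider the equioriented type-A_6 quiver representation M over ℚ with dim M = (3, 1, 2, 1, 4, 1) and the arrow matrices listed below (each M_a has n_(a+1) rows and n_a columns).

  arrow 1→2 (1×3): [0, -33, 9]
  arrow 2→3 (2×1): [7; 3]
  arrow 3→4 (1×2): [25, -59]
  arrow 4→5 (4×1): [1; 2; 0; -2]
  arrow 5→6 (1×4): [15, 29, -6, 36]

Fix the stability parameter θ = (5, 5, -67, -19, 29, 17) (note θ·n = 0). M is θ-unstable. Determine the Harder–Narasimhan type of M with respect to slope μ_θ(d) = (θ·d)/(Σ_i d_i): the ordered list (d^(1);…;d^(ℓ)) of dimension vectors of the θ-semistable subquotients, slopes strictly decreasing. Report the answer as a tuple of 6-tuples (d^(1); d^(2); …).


Interval decomposition of M: I[1,1]^2, I[1,6], I[3,3], I[5,5]^3.
HN type (ℓ=5): μ^(1)=29; μ^(2)=23; μ^(3)=5; μ^(4)=-19; μ^(5)=-67

((0, 0, 0, 0, 3, 0); (0, 0, 0, 0, 1, 1); (2, 0, 0, 0, 0, 0); (1, 1, 1, 1, 0, 0); (0, 0, 1, 0, 0, 0))


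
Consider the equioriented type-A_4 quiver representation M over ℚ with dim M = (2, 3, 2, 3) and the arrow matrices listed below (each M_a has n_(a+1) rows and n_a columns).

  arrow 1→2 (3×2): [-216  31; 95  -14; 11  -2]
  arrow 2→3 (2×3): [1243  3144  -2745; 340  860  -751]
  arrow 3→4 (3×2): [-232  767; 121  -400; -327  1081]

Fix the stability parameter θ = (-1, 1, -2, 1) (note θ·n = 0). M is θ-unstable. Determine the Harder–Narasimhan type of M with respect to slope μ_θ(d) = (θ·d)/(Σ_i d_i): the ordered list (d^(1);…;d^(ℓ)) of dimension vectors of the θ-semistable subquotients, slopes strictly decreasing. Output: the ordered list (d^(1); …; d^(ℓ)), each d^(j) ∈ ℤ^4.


Barcode: M ≅ I[1,4]^2, I[2,2], I[4,4]. HN layers by μ_θ (3 steps, strictly decreasing):
  μ^(1)=1; μ^(2)=-1/2; μ^(3)=-1

((0, 1, 0, 3); (0, 2, 2, 0); (2, 0, 0, 0))


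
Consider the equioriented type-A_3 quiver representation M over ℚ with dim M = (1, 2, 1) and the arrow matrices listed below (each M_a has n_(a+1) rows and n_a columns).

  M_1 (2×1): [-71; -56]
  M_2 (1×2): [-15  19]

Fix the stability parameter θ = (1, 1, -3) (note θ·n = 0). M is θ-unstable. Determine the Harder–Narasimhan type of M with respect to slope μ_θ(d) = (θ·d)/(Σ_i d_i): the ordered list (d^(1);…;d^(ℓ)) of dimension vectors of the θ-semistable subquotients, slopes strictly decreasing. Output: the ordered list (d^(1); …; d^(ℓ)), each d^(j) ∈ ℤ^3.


Via rank(M_{q-1}∘⋯∘M_p): M ≅ I[1,3], I[2,2].
μ_θ-semistable layers: μ^(1)=1; μ^(2)=-1/3

((0, 1, 0); (1, 1, 1))


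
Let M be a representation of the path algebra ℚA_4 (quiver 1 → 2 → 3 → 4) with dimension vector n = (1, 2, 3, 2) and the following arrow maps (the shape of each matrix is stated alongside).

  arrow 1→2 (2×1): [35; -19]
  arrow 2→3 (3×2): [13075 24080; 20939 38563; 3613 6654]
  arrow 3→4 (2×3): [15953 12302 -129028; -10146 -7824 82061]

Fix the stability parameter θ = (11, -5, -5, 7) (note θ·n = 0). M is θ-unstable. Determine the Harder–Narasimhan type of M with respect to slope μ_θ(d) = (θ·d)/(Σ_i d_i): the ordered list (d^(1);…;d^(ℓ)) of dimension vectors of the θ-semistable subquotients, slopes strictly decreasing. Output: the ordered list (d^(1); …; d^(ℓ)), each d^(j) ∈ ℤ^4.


Interval decomposition of M: I[1,4], I[2,3], I[3,4].
HN type (ℓ=3): μ^(1)=7; μ^(2)=1/3; μ^(3)=-5

((0, 0, 0, 2); (1, 1, 1, 0); (0, 1, 2, 0))


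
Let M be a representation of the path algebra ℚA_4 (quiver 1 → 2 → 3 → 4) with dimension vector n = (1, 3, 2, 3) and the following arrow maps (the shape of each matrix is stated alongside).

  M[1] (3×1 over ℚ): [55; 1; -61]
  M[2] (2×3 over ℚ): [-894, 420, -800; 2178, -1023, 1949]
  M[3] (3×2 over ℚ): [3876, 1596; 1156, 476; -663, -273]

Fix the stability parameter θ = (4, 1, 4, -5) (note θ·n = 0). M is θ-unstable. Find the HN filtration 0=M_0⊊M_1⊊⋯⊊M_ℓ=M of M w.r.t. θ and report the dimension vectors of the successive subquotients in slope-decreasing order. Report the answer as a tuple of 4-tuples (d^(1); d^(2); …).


Via rank(M_{q-1}∘⋯∘M_p): M ≅ I[1,4], I[2,2], I[2,3], I[4,4]^2.
μ_θ-semistable layers: μ^(1)=4; μ^(2)=1; μ^(3)=-5

((0, 0, 1, 0); (1, 3, 1, 1); (0, 0, 0, 2))


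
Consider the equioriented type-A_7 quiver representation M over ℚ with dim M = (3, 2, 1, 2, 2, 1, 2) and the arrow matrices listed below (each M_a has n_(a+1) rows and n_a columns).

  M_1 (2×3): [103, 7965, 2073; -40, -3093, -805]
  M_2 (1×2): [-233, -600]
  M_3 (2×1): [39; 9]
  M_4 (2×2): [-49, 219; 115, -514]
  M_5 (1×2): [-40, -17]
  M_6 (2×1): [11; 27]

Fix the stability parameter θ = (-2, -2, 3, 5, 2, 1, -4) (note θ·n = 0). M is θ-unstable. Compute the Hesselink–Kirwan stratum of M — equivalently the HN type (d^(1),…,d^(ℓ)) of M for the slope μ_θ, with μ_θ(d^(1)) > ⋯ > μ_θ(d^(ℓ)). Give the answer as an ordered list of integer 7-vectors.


Barcode: M ≅ I[1,1], I[1,2], I[1,7], I[4,5], I[7,7]. HN layers by μ_θ (4 steps, strictly decreasing):
  μ^(1)=7/2; μ^(2)=7/5; μ^(3)=-2; μ^(4)=-4

((0, 0, 0, 1, 1, 0, 0); (0, 0, 1, 1, 1, 1, 1); (3, 2, 0, 0, 0, 0, 0); (0, 0, 0, 0, 0, 0, 1))


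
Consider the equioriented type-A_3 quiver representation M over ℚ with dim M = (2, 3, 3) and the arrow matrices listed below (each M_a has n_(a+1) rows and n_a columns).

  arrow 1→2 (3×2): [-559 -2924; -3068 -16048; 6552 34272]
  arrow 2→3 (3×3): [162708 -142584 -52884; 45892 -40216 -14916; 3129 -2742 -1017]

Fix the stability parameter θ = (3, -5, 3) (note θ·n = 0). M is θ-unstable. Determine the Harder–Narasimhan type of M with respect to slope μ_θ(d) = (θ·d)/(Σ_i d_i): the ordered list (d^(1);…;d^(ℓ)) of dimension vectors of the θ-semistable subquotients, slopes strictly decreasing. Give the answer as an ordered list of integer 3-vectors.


Barcode: M ≅ I[1,1], I[1,3], I[2,2]^2, I[3,3]^2. HN layers by μ_θ (3 steps, strictly decreasing):
  μ^(1)=3; μ^(2)=-1; μ^(3)=-5

((1, 0, 3); (1, 1, 0); (0, 2, 0))


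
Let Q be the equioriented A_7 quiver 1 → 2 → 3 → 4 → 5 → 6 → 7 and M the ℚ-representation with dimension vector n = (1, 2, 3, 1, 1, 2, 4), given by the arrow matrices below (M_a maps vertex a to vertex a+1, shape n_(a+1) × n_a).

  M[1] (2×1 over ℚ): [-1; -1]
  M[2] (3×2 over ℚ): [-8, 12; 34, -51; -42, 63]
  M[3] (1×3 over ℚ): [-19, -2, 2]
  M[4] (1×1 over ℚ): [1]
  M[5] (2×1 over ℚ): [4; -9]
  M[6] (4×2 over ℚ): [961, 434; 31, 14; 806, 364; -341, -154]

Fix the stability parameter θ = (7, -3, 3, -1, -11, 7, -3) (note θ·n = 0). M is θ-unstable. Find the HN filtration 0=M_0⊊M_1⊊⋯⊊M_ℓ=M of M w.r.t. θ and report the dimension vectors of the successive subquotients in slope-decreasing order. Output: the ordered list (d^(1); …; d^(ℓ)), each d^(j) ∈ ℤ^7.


Via rank(M_{q-1}∘⋯∘M_p): M ≅ I[1,3], I[2,2], I[3,3], I[3,7], I[6,6], I[7,7]^3.
μ_θ-semistable layers: μ^(1)=7; μ^(2)=3; μ^(3)=2; μ^(4)=-3

((0, 0, 0, 0, 0, 1, 0); (0, 0, 2, 0, 0, 0, 0); (1, 1, 0, 0, 0, 1, 1); (0, 1, 1, 1, 1, 0, 3))


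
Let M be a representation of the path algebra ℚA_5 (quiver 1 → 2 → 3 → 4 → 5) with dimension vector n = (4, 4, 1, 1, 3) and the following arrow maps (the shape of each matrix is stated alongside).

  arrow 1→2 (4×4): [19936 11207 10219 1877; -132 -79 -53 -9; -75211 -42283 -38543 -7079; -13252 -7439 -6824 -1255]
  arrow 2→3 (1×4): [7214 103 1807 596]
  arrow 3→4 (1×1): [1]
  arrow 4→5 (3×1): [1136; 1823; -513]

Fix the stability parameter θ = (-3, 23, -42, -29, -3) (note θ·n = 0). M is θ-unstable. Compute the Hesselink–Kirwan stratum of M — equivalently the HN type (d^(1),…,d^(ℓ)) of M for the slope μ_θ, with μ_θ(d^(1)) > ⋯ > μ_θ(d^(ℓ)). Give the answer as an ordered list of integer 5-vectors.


Interval decomposition of M: I[1,1], I[1,2]^2, I[1,5], I[2,2], I[5,5]^2.
HN type (ℓ=3): μ^(1)=23; μ^(2)=-3; μ^(3)=-51/4

((0, 3, 0, 0, 0); (3, 0, 0, 0, 3); (1, 1, 1, 1, 0))


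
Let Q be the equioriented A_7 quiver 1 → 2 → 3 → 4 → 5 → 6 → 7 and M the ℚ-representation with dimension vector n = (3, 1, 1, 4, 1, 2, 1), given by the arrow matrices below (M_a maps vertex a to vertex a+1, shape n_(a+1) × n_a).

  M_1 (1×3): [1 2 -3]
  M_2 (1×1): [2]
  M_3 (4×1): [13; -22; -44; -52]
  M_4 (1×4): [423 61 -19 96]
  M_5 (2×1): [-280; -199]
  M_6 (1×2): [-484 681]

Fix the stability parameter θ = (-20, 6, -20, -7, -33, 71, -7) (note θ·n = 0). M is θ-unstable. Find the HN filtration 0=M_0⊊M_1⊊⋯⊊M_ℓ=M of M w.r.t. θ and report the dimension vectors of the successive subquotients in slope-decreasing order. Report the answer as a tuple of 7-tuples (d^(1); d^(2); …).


Interval decomposition of M: I[1,1]^2, I[1,7], I[4,4]^3, I[6,6].
HN type (ℓ=5): μ^(1)=71; μ^(2)=32; μ^(3)=-7; μ^(4)=-27/2; μ^(5)=-20

((0, 0, 0, 0, 0, 1, 0); (0, 0, 0, 0, 0, 1, 1); (0, 0, 0, 3, 0, 0, 0); (0, 1, 1, 1, 1, 0, 0); (3, 0, 0, 0, 0, 0, 0))
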